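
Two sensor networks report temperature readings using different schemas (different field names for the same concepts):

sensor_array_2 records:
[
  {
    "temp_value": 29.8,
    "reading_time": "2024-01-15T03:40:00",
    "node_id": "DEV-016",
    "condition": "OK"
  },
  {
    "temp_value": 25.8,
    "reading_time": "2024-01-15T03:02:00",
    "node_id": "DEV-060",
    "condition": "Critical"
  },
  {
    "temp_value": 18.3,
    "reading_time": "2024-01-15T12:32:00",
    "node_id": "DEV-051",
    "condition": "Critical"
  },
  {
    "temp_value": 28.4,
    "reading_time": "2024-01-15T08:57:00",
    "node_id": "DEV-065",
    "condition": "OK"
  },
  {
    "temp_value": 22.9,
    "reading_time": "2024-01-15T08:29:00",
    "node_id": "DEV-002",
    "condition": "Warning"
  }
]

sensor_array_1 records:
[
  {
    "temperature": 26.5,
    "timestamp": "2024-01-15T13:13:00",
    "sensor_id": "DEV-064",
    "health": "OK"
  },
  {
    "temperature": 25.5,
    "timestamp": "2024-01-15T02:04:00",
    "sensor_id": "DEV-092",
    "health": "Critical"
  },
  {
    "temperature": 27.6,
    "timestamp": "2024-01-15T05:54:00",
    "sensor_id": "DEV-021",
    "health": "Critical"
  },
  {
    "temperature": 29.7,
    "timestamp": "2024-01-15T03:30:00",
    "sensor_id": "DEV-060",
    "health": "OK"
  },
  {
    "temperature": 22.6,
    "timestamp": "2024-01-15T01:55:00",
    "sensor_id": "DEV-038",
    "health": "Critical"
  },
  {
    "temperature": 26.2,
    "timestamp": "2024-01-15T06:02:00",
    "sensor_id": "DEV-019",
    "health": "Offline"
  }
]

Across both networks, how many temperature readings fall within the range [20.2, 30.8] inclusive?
10

Schema mapping: "temp_value" (sensor_array_2) = "temperature" (sensor_array_1) = temperature

Readings in [20.2, 30.8] from sensor_array_2: 4
Readings in [20.2, 30.8] from sensor_array_1: 6

Total count: 4 + 6 = 10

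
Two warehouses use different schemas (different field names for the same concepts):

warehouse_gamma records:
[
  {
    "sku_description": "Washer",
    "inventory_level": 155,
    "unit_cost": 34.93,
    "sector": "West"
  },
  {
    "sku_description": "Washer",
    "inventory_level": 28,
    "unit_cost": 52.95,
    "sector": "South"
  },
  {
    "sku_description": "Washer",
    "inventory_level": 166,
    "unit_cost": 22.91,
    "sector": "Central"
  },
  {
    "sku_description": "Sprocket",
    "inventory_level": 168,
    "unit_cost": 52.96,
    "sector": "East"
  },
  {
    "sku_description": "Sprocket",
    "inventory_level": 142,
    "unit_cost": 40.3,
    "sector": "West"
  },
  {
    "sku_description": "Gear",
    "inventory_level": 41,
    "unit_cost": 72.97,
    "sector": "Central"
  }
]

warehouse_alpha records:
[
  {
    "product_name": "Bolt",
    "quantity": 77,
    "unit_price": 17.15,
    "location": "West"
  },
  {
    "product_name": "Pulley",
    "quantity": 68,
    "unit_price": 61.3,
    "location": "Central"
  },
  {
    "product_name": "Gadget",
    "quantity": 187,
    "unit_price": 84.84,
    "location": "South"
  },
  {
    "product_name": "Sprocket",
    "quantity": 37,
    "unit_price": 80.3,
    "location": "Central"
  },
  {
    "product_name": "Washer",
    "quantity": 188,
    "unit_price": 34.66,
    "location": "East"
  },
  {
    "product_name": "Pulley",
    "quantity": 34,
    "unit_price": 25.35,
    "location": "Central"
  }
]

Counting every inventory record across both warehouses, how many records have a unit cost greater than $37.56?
7

Schema mapping: "unit_cost" (warehouse_gamma) = "unit_price" (warehouse_alpha) = unit cost

Records > $37.56 in warehouse_gamma: 4
Records > $37.56 in warehouse_alpha: 3

Total count: 4 + 3 = 7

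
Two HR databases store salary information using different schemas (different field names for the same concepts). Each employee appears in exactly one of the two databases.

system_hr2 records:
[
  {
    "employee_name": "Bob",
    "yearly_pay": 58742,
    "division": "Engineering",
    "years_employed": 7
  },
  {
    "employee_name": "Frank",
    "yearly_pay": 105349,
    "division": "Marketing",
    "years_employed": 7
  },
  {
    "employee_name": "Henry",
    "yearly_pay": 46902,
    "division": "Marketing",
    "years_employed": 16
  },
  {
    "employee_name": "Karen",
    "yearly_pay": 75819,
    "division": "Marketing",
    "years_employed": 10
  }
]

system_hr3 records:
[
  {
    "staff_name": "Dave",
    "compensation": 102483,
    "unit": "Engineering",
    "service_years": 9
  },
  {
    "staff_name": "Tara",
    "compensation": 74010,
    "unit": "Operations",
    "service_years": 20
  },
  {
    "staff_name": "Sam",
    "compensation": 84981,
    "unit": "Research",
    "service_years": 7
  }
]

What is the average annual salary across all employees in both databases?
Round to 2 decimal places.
78326.57

Schema mapping: "yearly_pay" (system_hr2) = "compensation" (system_hr3) = annual salary

All salaries: [58742, 105349, 46902, 75819, 102483, 74010, 84981]
Sum: 548286
Count: 7
Average: 548286 / 7 = 78326.57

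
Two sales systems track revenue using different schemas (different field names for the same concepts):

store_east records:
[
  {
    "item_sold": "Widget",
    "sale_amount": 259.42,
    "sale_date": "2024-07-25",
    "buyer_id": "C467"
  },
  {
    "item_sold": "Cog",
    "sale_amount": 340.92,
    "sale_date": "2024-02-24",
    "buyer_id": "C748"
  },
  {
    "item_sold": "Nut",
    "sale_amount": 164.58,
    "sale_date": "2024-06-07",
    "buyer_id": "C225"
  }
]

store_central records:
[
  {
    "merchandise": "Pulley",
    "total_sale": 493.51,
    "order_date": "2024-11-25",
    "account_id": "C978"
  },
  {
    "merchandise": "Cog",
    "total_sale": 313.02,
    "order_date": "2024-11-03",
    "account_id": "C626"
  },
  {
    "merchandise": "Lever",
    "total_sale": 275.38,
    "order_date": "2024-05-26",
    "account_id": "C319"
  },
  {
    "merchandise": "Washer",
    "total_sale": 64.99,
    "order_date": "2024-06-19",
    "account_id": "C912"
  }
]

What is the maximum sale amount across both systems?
493.51

Reconcile: "sale_amount" (store_east) = "total_sale" (store_central) = sale amount

Maximum in store_east: 340.92
Maximum in store_central: 493.51

Overall maximum: max(340.92, 493.51) = 493.51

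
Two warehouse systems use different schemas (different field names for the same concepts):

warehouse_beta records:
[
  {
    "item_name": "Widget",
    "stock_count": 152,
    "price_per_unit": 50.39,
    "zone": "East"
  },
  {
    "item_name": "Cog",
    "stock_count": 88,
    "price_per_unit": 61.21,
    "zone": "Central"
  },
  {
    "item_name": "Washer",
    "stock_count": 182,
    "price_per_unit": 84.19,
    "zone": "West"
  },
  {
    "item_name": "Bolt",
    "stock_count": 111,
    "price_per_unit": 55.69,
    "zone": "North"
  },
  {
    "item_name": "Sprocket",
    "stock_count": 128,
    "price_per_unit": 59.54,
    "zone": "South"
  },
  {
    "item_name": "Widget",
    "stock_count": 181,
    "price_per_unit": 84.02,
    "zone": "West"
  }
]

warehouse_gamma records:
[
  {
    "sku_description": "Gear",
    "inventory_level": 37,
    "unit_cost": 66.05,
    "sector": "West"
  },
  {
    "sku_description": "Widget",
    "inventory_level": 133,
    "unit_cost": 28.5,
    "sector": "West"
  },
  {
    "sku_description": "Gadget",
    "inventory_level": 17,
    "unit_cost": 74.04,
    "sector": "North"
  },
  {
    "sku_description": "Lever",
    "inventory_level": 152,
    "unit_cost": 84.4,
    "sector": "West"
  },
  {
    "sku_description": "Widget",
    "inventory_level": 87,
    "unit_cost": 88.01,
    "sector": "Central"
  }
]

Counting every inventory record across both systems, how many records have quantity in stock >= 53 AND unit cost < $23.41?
0

Schema mappings:
- "stock_count" (warehouse_beta) = "inventory_level" (warehouse_gamma) = quantity
- "price_per_unit" (warehouse_beta) = "unit_cost" (warehouse_gamma) = unit cost

Records meeting both conditions in warehouse_beta: 0
Records meeting both conditions in warehouse_gamma: 0

Total: 0 + 0 = 0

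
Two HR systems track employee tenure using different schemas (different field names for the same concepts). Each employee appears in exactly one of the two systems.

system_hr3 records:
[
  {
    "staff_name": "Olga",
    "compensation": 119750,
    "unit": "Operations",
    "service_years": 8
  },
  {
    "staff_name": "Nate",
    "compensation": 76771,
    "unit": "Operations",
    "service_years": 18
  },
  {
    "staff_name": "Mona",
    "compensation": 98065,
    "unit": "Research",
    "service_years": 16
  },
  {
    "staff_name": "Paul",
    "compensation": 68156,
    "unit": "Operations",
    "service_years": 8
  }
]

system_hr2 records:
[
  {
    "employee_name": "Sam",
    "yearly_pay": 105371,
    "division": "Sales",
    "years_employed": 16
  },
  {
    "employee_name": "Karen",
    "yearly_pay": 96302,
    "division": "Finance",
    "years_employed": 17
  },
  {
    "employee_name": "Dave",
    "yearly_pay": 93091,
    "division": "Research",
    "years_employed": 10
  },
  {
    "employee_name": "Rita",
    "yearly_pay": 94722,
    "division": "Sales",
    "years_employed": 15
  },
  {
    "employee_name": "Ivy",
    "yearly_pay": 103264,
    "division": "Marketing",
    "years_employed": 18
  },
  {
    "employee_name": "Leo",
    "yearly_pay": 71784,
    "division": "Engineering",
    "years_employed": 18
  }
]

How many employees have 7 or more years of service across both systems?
10

Reconcile schemas: "service_years" (system_hr3) = "years_employed" (system_hr2) = years of service

From system_hr3: 4 employees with >= 7 years
From system_hr2: 6 employees with >= 7 years

Total: 4 + 6 = 10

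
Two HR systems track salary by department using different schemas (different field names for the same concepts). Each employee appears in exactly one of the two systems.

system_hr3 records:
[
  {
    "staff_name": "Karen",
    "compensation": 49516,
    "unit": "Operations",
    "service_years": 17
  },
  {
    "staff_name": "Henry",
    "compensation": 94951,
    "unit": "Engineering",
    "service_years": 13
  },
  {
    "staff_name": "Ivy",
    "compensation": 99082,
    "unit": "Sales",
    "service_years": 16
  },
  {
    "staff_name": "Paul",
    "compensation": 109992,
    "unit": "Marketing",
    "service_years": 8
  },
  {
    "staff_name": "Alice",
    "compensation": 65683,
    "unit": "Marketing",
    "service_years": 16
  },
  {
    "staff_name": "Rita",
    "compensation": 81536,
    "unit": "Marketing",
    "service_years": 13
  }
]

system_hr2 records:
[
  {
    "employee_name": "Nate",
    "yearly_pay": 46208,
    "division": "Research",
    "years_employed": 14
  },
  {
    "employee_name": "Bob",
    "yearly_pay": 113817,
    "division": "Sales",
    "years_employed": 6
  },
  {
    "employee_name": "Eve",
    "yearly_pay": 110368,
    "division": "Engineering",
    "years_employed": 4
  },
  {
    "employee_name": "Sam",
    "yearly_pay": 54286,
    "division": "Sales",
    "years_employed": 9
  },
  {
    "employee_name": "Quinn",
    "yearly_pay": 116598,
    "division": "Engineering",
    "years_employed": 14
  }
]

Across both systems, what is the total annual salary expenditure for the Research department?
46208

Schema mappings:
- "unit" (system_hr3) = "division" (system_hr2) = department
- "compensation" (system_hr3) = "yearly_pay" (system_hr2) = salary

Research salaries from system_hr3: 0
Research salaries from system_hr2: 46208

Total: 0 + 46208 = 46208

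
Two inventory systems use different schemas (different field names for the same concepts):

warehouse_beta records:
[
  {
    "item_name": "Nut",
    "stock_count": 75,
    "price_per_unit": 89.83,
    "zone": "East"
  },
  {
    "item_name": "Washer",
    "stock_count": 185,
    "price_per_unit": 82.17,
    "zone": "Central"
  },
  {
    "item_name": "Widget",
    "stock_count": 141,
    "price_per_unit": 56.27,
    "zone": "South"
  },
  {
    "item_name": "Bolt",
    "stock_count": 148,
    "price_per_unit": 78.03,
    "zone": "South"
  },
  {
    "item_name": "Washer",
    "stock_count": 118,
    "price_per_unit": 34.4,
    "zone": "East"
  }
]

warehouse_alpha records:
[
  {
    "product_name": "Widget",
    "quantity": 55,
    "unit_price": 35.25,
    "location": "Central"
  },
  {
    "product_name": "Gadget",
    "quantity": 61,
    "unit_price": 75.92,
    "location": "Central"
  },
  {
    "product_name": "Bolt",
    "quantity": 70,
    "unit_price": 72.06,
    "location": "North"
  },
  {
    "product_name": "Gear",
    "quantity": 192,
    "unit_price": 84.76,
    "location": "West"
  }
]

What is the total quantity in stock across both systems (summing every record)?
1045

To reconcile these schemas, identify the field holding the quantity in stock in each system:
1. In warehouse_beta it is "stock_count"
2. In warehouse_alpha it is "quantity"

From warehouse_beta: 75 + 185 + 141 + 148 + 118 = 667
From warehouse_alpha: 55 + 61 + 70 + 192 = 378

Total: 667 + 378 = 1045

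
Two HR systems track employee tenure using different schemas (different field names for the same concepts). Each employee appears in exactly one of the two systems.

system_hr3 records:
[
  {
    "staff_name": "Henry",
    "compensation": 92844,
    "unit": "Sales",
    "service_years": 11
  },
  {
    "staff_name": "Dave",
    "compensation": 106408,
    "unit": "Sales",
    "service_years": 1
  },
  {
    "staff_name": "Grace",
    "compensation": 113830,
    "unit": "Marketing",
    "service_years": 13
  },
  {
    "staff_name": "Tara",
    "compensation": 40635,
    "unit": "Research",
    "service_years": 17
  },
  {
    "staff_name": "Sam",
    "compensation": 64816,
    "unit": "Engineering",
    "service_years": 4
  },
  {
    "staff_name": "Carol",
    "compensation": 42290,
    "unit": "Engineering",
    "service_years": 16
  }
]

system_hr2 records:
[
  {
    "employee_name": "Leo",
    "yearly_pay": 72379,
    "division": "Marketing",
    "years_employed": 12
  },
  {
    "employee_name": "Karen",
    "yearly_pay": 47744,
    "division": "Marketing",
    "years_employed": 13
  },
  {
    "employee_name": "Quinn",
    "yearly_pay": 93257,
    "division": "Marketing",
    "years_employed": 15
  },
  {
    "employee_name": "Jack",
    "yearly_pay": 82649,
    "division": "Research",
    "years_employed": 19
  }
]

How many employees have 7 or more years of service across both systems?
8

Reconcile schemas: "service_years" (system_hr3) = "years_employed" (system_hr2) = years of service

From system_hr3: 4 employees with >= 7 years
From system_hr2: 4 employees with >= 7 years

Total: 4 + 4 = 8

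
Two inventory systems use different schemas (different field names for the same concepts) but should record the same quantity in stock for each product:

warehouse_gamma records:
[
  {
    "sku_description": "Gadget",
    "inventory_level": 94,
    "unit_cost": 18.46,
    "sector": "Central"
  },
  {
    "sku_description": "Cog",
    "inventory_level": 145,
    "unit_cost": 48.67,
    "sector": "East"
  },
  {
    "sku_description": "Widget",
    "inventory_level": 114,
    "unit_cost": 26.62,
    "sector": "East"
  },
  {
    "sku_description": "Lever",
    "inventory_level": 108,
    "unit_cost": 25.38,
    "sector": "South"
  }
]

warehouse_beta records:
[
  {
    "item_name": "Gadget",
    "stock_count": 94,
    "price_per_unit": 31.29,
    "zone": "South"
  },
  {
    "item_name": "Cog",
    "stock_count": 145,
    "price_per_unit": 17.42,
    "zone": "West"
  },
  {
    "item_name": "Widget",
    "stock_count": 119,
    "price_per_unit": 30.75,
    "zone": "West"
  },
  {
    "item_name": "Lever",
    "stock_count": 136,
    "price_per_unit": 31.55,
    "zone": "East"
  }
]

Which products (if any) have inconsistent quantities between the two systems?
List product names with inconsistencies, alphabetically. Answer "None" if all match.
Lever, Widget

Schema mappings:
- "sku_description" (warehouse_gamma) = "item_name" (warehouse_beta) = product name
- "inventory_level" (warehouse_gamma) = "stock_count" (warehouse_beta) = quantity

Comparison:
  Gadget: 94 vs 94 - MATCH
  Cog: 145 vs 145 - MATCH
  Widget: 114 vs 119 - MISMATCH
  Lever: 108 vs 136 - MISMATCH

Products with inconsistencies: Lever, Widget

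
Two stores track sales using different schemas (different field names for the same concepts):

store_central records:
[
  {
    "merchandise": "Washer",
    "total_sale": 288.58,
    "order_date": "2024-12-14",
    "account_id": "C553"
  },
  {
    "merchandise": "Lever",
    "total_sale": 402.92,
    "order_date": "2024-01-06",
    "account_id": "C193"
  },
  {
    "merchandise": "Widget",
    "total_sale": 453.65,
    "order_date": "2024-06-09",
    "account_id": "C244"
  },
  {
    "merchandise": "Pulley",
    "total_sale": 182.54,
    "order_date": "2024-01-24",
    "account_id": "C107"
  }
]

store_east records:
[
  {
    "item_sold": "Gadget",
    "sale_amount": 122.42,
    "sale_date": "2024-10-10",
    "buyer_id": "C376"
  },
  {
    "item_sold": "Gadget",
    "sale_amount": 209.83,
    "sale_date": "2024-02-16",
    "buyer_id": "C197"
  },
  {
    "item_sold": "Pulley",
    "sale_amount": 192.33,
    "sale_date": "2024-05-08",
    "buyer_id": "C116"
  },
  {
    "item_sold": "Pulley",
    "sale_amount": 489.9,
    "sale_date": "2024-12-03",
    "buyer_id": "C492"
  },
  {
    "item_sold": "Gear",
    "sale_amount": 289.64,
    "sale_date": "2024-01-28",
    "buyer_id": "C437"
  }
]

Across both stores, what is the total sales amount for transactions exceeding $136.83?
2509.39

Schema mapping: "total_sale" (store_central) = "sale_amount" (store_east) = sale amount

Sum of sales > $136.83 in store_central: 1327.69
Sum of sales > $136.83 in store_east: 1181.7

Total: 1327.69 + 1181.7 = 2509.39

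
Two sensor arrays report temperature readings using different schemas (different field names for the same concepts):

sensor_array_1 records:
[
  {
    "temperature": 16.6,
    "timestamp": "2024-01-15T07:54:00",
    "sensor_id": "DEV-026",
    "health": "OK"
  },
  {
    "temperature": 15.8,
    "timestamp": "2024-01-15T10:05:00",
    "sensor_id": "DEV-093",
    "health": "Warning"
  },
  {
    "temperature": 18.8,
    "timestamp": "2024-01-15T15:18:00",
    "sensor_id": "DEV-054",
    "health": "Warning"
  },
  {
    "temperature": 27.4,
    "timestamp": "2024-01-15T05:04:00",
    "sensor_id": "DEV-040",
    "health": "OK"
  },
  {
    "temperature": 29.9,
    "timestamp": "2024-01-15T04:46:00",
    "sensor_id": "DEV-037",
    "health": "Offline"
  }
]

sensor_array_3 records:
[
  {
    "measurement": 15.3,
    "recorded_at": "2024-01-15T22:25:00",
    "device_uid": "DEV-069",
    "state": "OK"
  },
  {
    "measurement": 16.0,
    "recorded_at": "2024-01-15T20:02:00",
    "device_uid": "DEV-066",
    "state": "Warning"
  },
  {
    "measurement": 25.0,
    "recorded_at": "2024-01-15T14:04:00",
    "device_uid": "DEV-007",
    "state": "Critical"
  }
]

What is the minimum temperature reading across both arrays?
15.3

Schema mapping: "temperature" (sensor_array_1) = "measurement" (sensor_array_3) = temperature reading

Minimum in sensor_array_1: 15.8
Minimum in sensor_array_3: 15.3

Overall minimum: min(15.8, 15.3) = 15.3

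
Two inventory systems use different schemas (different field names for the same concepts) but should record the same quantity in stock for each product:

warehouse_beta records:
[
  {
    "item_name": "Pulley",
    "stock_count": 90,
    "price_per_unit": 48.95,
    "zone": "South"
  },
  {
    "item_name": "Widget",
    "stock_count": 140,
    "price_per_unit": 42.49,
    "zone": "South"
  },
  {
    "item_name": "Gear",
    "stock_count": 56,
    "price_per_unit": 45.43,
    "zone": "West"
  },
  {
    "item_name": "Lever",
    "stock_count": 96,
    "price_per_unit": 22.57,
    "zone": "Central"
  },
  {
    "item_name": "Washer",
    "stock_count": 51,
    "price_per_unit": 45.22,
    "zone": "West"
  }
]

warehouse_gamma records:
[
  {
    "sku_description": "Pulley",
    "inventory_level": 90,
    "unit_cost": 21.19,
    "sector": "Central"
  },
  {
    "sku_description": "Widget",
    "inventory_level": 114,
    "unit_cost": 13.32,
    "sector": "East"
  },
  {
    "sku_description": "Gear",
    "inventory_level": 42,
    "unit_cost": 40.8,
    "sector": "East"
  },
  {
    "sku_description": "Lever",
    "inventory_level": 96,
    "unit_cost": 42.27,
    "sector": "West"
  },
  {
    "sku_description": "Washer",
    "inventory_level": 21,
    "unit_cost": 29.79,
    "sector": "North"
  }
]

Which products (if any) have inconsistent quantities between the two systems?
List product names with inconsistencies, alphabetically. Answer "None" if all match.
Gear, Washer, Widget

Schema mappings:
- "item_name" (warehouse_beta) = "sku_description" (warehouse_gamma) = product name
- "stock_count" (warehouse_beta) = "inventory_level" (warehouse_gamma) = quantity

Comparison:
  Pulley: 90 vs 90 - MATCH
  Widget: 140 vs 114 - MISMATCH
  Gear: 56 vs 42 - MISMATCH
  Lever: 96 vs 96 - MATCH
  Washer: 51 vs 21 - MISMATCH

Products with inconsistencies: Gear, Washer, Widget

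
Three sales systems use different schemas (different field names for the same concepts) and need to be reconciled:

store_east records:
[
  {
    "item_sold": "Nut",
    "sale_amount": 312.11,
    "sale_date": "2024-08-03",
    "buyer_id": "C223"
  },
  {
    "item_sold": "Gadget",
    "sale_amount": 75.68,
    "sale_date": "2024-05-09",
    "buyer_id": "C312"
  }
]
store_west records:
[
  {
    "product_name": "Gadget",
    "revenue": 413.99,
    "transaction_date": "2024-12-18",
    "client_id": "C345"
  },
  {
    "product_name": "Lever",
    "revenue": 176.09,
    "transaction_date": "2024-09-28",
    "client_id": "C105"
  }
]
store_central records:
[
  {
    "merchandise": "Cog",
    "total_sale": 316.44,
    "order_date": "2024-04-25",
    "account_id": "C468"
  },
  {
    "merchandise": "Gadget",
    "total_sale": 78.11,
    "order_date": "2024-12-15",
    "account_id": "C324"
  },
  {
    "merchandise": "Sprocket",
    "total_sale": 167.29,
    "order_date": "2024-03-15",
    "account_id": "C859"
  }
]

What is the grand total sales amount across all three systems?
1539.71

Schema reconciliation - all amount fields map to sale amount:

store_east (sale_amount): 387.79
store_west (revenue): 590.08
store_central (total_sale): 561.84

Grand total: 1539.71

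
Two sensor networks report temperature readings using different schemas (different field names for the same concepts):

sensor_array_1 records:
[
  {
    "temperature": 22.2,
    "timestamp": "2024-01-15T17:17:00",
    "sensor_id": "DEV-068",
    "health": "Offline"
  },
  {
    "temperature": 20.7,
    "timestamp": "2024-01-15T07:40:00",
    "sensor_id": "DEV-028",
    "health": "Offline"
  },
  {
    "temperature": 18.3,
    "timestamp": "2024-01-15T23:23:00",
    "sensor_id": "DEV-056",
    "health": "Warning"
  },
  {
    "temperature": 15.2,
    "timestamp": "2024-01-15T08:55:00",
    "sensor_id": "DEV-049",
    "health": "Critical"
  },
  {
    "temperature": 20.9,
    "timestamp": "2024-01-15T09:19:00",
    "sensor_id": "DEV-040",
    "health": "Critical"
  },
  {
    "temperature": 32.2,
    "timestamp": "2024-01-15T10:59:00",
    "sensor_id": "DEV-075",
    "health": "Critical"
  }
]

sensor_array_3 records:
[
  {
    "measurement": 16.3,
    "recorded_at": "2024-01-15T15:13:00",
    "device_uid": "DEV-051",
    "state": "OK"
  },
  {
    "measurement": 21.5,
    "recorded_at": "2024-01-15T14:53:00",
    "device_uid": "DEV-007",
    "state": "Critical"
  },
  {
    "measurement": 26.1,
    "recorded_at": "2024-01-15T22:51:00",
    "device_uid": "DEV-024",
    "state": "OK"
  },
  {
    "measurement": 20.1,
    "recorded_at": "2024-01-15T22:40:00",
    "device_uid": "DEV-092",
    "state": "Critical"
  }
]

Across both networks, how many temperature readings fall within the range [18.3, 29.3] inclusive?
7

Schema mapping: "temperature" (sensor_array_1) = "measurement" (sensor_array_3) = temperature

Readings in [18.3, 29.3] from sensor_array_1: 4
Readings in [18.3, 29.3] from sensor_array_3: 3

Total count: 4 + 3 = 7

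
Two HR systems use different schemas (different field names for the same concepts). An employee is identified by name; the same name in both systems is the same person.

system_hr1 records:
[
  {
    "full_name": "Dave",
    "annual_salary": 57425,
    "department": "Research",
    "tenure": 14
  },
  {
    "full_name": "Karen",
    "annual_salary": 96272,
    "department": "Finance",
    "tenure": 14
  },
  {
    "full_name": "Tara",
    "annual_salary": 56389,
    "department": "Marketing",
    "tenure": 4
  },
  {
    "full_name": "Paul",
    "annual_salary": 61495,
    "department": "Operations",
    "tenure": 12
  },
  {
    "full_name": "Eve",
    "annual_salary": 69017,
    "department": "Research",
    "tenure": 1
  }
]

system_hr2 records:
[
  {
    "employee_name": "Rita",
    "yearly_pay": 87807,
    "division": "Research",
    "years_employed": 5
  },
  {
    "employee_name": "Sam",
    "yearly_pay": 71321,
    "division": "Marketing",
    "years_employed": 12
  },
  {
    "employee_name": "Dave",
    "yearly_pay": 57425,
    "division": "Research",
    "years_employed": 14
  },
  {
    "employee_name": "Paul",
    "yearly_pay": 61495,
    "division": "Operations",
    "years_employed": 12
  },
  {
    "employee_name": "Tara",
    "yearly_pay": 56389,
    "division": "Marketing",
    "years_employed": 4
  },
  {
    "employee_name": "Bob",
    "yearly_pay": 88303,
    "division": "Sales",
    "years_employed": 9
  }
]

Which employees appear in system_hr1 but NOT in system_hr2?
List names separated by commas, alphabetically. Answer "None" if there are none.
Eve, Karen

Schema mapping: "full_name" (system_hr1) = "employee_name" (system_hr2) = employee name

Names in system_hr1: ['Dave', 'Eve', 'Karen', 'Paul', 'Tara']
Names in system_hr2: ['Bob', 'Dave', 'Paul', 'Rita', 'Sam', 'Tara']

In system_hr1 but not system_hr2: ['Eve', 'Karen']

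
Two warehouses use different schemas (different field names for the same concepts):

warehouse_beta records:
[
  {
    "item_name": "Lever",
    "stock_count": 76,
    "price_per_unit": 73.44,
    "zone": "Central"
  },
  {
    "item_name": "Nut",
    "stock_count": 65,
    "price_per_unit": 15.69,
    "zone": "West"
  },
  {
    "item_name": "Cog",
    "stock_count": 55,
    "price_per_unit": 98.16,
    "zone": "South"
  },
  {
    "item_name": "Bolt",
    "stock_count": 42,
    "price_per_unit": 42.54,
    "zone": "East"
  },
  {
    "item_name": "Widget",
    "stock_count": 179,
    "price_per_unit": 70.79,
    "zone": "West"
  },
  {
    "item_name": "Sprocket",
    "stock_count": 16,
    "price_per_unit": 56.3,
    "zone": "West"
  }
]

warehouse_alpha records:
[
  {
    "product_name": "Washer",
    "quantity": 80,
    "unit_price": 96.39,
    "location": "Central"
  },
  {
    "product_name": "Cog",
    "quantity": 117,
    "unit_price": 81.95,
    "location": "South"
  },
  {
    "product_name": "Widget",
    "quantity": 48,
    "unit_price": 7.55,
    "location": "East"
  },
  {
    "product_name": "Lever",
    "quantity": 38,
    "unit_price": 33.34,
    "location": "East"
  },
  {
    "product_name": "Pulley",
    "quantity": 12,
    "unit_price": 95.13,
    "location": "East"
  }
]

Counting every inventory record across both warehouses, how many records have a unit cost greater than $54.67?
7

Schema mapping: "price_per_unit" (warehouse_beta) = "unit_price" (warehouse_alpha) = unit cost

Records > $54.67 in warehouse_beta: 4
Records > $54.67 in warehouse_alpha: 3

Total count: 4 + 3 = 7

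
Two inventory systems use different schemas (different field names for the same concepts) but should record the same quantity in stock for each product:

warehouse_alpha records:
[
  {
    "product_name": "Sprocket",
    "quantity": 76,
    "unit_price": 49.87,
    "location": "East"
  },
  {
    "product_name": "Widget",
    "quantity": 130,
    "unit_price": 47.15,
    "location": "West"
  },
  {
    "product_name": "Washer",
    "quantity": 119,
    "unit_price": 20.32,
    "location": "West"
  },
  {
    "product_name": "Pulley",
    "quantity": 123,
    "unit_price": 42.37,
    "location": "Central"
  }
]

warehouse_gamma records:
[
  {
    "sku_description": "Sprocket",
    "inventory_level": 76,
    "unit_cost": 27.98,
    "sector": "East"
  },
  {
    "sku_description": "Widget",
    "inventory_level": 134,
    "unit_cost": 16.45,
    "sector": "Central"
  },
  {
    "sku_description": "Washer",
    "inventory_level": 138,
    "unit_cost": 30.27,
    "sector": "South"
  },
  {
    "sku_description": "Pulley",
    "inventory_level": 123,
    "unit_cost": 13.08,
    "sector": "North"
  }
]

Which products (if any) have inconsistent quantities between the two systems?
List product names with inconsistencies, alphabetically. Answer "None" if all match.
Washer, Widget

Schema mappings:
- "product_name" (warehouse_alpha) = "sku_description" (warehouse_gamma) = product name
- "quantity" (warehouse_alpha) = "inventory_level" (warehouse_gamma) = quantity

Comparison:
  Sprocket: 76 vs 76 - MATCH
  Widget: 130 vs 134 - MISMATCH
  Washer: 119 vs 138 - MISMATCH
  Pulley: 123 vs 123 - MATCH

Products with inconsistencies: Washer, Widget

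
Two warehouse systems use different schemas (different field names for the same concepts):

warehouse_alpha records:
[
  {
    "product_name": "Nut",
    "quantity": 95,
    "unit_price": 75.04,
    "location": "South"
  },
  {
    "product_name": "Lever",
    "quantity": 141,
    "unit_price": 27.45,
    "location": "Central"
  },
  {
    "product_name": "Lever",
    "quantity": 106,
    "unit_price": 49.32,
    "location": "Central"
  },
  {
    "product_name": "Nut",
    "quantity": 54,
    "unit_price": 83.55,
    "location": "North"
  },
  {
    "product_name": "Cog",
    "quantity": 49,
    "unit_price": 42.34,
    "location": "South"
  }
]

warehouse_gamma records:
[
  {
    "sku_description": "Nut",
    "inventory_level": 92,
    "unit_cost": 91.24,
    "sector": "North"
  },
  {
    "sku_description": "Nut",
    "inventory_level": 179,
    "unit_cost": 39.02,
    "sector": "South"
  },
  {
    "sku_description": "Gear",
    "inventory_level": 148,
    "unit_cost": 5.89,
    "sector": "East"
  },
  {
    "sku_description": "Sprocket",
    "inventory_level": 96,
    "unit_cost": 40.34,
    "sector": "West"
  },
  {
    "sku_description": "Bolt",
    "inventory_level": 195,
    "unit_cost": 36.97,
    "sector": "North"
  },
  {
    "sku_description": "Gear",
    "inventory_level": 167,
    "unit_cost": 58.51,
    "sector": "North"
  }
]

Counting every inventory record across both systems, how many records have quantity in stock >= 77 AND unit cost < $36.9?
2

Schema mappings:
- "quantity" (warehouse_alpha) = "inventory_level" (warehouse_gamma) = quantity
- "unit_price" (warehouse_alpha) = "unit_cost" (warehouse_gamma) = unit cost

Records meeting both conditions in warehouse_alpha: 1
Records meeting both conditions in warehouse_gamma: 1

Total: 1 + 1 = 2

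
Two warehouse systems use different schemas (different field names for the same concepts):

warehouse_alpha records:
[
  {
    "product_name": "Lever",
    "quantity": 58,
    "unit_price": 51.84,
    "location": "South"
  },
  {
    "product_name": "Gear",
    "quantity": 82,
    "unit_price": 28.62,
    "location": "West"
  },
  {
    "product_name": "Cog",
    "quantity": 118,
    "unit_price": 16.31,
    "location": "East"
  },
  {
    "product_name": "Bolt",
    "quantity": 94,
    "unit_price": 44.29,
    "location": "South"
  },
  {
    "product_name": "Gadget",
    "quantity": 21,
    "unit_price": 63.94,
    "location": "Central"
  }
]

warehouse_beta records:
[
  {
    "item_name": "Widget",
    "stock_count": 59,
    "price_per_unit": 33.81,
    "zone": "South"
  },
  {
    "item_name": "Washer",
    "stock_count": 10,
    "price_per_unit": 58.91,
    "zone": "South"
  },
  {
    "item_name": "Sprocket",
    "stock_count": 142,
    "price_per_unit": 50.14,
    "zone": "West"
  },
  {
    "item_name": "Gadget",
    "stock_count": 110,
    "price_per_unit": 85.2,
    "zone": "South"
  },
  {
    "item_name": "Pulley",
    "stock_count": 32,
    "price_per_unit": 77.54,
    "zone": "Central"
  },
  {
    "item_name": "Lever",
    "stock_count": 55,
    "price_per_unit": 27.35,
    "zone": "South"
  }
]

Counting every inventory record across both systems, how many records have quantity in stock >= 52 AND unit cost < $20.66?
1

Schema mappings:
- "quantity" (warehouse_alpha) = "stock_count" (warehouse_beta) = quantity
- "unit_price" (warehouse_alpha) = "price_per_unit" (warehouse_beta) = unit cost

Records meeting both conditions in warehouse_alpha: 1
Records meeting both conditions in warehouse_beta: 0

Total: 1 + 0 = 1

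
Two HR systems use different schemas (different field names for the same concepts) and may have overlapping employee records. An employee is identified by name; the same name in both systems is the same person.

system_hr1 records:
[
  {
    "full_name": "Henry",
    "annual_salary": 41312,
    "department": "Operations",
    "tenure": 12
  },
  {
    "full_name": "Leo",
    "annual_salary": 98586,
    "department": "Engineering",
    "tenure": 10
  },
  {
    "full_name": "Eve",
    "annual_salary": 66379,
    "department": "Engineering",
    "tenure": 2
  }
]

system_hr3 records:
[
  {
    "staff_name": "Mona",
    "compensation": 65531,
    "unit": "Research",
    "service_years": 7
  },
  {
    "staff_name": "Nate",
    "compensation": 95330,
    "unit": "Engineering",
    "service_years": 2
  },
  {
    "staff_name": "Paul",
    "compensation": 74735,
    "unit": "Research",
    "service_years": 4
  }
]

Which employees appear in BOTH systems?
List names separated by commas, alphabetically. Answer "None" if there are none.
None

Schema mapping: "full_name" (system_hr1) = "staff_name" (system_hr3) = employee name

Names in system_hr1: ['Eve', 'Henry', 'Leo']
Names in system_hr3: ['Mona', 'Nate', 'Paul']

Intersection: None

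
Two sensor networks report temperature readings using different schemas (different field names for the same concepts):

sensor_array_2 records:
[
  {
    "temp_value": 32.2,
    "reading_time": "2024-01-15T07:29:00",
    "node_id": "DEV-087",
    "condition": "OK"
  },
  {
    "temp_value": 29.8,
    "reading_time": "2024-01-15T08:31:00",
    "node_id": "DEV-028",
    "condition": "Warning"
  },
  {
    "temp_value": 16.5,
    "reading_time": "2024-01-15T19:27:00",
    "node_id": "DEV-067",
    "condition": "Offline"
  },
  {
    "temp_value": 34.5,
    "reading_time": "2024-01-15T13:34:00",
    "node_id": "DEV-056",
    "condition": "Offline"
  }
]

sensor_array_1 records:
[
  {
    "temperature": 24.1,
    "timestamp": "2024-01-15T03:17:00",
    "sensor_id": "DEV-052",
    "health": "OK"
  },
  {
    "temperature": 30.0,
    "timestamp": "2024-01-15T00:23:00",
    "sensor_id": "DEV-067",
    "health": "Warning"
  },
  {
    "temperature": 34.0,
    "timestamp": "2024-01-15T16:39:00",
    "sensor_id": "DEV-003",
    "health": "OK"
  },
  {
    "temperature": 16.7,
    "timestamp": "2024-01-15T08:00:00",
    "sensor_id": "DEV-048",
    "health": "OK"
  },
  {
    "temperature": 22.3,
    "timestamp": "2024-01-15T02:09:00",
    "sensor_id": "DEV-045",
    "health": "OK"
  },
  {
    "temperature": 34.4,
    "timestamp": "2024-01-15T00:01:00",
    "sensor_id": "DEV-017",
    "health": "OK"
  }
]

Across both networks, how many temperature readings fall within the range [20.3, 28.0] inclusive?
2

Schema mapping: "temp_value" (sensor_array_2) = "temperature" (sensor_array_1) = temperature

Readings in [20.3, 28.0] from sensor_array_2: 0
Readings in [20.3, 28.0] from sensor_array_1: 2

Total count: 0 + 2 = 2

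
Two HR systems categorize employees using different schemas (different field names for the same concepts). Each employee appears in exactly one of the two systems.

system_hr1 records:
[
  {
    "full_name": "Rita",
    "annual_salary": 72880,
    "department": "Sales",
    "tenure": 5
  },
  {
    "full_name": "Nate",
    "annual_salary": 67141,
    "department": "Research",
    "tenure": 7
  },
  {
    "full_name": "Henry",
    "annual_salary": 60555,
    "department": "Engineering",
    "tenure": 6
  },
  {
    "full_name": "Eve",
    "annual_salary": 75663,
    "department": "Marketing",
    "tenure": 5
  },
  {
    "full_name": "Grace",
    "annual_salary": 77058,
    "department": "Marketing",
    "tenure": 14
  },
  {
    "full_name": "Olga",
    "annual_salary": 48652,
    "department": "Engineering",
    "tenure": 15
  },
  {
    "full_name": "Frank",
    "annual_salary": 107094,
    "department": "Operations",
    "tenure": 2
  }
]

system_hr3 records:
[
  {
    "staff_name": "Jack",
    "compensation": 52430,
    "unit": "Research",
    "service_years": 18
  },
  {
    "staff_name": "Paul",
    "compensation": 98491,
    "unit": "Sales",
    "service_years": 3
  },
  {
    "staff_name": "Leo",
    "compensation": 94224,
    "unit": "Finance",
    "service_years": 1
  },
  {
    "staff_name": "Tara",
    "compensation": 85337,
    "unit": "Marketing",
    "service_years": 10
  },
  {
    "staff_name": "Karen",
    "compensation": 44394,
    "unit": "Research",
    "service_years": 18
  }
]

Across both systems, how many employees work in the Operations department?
1

Schema mapping: "department" (system_hr1) = "unit" (system_hr3) = department

Operations employees in system_hr1: 1
Operations employees in system_hr3: 0

Total in Operations: 1 + 0 = 1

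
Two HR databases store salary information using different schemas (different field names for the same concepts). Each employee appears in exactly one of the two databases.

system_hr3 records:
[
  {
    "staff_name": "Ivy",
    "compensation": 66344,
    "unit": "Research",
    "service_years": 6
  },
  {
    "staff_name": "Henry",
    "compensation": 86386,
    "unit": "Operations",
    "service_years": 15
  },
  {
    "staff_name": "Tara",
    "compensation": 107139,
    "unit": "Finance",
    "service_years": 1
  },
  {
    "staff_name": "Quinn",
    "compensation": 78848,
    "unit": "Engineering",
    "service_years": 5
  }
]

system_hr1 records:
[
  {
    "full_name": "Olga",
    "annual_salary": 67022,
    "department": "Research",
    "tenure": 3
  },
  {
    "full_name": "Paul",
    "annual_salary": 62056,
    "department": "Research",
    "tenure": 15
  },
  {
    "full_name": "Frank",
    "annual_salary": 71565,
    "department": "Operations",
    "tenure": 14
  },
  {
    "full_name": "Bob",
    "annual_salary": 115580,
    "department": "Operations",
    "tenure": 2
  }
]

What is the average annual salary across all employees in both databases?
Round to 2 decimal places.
81867.50

Schema mapping: "compensation" (system_hr3) = "annual_salary" (system_hr1) = annual salary

All salaries: [66344, 86386, 107139, 78848, 67022, 62056, 71565, 115580]
Sum: 654940
Count: 8
Average: 654940 / 8 = 81867.50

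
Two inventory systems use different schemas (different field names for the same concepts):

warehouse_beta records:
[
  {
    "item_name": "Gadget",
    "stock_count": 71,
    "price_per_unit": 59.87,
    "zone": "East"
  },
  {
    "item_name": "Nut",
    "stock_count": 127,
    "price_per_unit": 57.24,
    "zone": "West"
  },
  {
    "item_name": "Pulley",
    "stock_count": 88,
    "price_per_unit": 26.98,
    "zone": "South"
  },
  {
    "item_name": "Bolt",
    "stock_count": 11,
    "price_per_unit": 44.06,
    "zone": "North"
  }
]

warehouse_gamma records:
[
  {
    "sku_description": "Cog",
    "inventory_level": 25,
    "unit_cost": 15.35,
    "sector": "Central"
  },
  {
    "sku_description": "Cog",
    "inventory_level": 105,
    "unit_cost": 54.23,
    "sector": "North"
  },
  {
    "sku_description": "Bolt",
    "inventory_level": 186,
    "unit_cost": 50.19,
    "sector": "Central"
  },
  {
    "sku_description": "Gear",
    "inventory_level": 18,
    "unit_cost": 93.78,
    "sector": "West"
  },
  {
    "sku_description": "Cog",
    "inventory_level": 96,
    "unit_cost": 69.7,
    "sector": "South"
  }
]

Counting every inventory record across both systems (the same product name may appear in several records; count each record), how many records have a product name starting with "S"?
0

Schema mapping: "item_name" (warehouse_beta) = "sku_description" (warehouse_gamma) = product name

Records with product name starting with "S" in warehouse_beta: 0
Records with product name starting with "S" in warehouse_gamma: 0

Total: 0 + 0 = 0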